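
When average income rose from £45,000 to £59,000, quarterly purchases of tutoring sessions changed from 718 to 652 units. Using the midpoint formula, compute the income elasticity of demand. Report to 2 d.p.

ΔQ = -66, ΔI = 14000. Midpoints: Ī = 52,000, Q̄ = 685.0.
ε_I = (ΔQ/ΔI)(Ī/Q̄) = (-66/14000)(52000/685.0).
ε_I < 0, so the good is inferior.

-0.36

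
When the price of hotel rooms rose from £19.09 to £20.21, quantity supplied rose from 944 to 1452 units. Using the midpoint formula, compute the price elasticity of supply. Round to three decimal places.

ΔQ = 1452 − 944 = 508; ΔP = 20.21 − 19.09 = 1.12.
Midpoints: P̄ = 19.65, Q̄ = 1198.0.
ε_s = (ΔQ/ΔP)(P̄/Q̄) = (508/1.12)(19.65/1198.0).

7.440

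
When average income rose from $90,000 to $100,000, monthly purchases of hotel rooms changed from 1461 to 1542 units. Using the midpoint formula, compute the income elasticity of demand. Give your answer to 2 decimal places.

0.51

ΔQ = 81, ΔI = 10000. Midpoints: Ī = 95,000, Q̄ = 1501.5.
ε_I = (ΔQ/ΔI)(Ī/Q̄) = (81/10000)(95000/1501.5).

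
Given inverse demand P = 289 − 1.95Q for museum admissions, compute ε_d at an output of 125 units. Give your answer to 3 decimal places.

-0.186

At Q = 125, P = 289 − 1.95(125) = 45.25.
dP/dQ = −1.95, so dQ/dP = 1/(−1.95) = -0.513.
ε = (dQ/dP)(P/Q) = (-0.513)(45.25/125).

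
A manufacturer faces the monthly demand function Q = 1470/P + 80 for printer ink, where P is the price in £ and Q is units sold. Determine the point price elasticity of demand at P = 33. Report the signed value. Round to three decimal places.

At P = 33, Q = 124.545.
dQ/dP = −1470/P² = -1.350.
ε = (dQ/dP)(P/Q) = (-1.350)(33/124.545).

-0.358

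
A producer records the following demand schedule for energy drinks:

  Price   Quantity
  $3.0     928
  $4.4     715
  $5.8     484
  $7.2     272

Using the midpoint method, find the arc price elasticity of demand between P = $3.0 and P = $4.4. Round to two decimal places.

At P = 3.0, Q = 928; at P = 4.4, Q = 715.
ΔQ = -213, ΔP = 1.4. Midpoints: P̄ = 3.70, Q̄ = 821.5.
ε = (ΔQ/ΔP)(P̄/Q̄) = (-213/1.4)(3.70/821.5).

-0.69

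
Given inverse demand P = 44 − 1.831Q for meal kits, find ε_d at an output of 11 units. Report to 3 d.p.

-1.185

At Q = 11, P = 44 − 1.831(11) = 23.86.
dP/dQ = −1.831, so dQ/dP = 1/(−1.831) = -0.546.
ε = (dQ/dP)(P/Q) = (-0.546)(23.86/11).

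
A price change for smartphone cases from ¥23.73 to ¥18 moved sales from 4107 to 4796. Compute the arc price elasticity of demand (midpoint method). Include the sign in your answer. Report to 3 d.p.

ΔQ = 4796 − 4107 = 689; ΔP = 18 − 23.73 = -5.73.
Midpoints: P̄ = 20.87, Q̄ = 4451.5.
ε = (ΔQ/ΔP)(P̄/Q̄) = (689/-5.73)(20.87/4451.5).

-0.564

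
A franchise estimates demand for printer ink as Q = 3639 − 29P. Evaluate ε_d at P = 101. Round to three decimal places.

-4.125

At P = 101, Q = 710.
dQ/dP = −29.
ε = (dQ/dP)(P/Q) = (-29)(101/710).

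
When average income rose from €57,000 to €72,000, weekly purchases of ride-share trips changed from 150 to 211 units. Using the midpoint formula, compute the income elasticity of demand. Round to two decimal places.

ΔQ = 61, ΔI = 15000. Midpoints: Ī = 64,500, Q̄ = 180.5.
ε_I = (ΔQ/ΔI)(Ī/Q̄) = (61/15000)(64500/180.5).

1.45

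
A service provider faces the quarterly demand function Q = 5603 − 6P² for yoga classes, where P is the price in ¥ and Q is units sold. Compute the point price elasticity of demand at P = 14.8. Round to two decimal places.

-0.61

At P = 14.8, Q = 4288.760.
dQ/dP = −12P = -177.600.
ε = (dQ/dP)(P/Q) = (-177.600)(14.8/4288.760).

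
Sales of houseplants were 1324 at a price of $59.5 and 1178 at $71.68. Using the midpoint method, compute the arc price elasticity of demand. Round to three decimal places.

ΔQ = 1178 − 1324 = -146; ΔP = 71.68 − 59.5 = 12.18.
Midpoints: P̄ = 65.59, Q̄ = 1251.0.
ε = (ΔQ/ΔP)(P̄/Q̄) = (-146/12.18)(65.59/1251.0).

-0.628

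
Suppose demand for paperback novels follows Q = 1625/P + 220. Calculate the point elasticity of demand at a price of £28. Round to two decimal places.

At P = 28, Q = 278.036.
dQ/dP = −1625/P² = -2.073.
ε = (dQ/dP)(P/Q) = (-2.073)(28/278.036).
|ε| < 1, so demand is inelastic at this price.

-0.21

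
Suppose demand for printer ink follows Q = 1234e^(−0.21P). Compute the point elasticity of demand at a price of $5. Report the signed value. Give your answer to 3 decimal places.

-1.050

At P = 5, Q = 431.823.
dQ/dP = −0.21·1234e^(−0.21P) = −0.21Q = -90.683.
ε = (dQ/dP)(P/Q) = (-90.683)(5/431.823).
|ε| > 1, so demand is elastic at this price.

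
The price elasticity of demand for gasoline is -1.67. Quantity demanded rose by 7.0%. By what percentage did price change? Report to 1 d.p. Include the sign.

-4.2%

%ΔP ≈ %ΔQ / ε = (7.0%)/(-1.67) = -4.19%.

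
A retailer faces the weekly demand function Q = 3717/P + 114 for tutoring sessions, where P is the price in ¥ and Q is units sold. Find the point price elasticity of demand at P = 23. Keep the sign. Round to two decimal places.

At P = 23, Q = 275.609.
dQ/dP = −3717/P² = -7.026.
ε = (dQ/dP)(P/Q) = (-7.026)(23/275.609).
|ε| < 1, so demand is inelastic at this price.

-0.59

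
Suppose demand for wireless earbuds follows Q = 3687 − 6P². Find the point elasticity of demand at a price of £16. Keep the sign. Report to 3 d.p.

-1.428

At P = 16, Q = 2151.
dQ/dP = −12P = -192.
ε = (dQ/dP)(P/Q) = (-192)(16/2151).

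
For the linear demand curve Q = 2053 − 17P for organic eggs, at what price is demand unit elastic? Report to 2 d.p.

60.38

For linear demand Q = a − bP, ε = −bP/(a − bP). |ε| = 1 when bP = a − bP, i.e. P = a/(2b).
P = 2053/(2·17) = 2053/34 = 60.3824.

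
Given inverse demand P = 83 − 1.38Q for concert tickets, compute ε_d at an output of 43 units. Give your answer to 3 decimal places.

-0.399

At Q = 43, P = 83 − 1.38(43) = 23.66.
dP/dQ = −1.38, so dQ/dP = 1/(−1.38) = -0.725.
ε = (dQ/dP)(P/Q) = (-0.725)(23.66/43).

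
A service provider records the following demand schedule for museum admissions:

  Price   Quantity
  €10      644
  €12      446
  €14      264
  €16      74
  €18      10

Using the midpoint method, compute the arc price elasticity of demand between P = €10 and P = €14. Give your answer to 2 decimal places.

At P = 10, Q = 644; at P = 14, Q = 264.
ΔQ = -380, ΔP = 4. Midpoints: P̄ = 12.00, Q̄ = 454.0.
ε = (ΔQ/ΔP)(P̄/Q̄) = (-380/4)(12.00/454.0).

-2.51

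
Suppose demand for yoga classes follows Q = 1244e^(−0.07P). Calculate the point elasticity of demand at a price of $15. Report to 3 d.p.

-1.050

At P = 15, Q = 435.323.
dQ/dP = −0.07·1244e^(−0.07P) = −0.07Q = -30.473.
ε = (dQ/dP)(P/Q) = (-30.473)(15/435.323).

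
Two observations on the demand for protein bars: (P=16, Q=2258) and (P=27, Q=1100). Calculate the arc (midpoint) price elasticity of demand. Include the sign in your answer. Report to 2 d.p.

-1.35

ΔQ = 1100 − 2258 = -1158; ΔP = 27 − 16 = 11.
Midpoints: P̄ = 21.50, Q̄ = 1679.0.
ε = (ΔQ/ΔP)(P̄/Q̄) = (-1158/11)(21.50/1679.0).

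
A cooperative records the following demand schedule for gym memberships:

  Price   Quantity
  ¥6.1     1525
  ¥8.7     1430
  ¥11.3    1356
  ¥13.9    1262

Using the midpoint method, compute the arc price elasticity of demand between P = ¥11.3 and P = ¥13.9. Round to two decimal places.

-0.35

At P = 11.3, Q = 1356; at P = 13.9, Q = 1262.
ΔQ = -94, ΔP = 2.6. Midpoints: P̄ = 12.60, Q̄ = 1309.0.
ε = (ΔQ/ΔP)(P̄/Q̄) = (-94/2.6)(12.60/1309.0).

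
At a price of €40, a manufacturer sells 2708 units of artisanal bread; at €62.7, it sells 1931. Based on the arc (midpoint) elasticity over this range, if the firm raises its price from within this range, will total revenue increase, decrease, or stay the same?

increase

Arc ε = (-777/22.7)(51.35/2319.5) ≈ -0.758.
|ε| = 0.76 < 1, so demand is inelastic. A price rise therefore raises total revenue.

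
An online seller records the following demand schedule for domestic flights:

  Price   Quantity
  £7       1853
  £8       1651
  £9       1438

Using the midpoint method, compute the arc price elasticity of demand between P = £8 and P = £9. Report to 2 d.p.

At P = 8, Q = 1651; at P = 9, Q = 1438.
ΔQ = -213, ΔP = 1. Midpoints: P̄ = 8.50, Q̄ = 1544.5.
ε = (ΔQ/ΔP)(P̄/Q̄) = (-213/1)(8.50/1544.5).

-1.17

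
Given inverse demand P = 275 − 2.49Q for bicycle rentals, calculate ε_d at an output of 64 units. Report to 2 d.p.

-0.73

At Q = 64, P = 275 − 2.49(64) = 115.64.
dP/dQ = −2.49, so dQ/dP = 1/(−2.49) = -0.402.
ε = (dQ/dP)(P/Q) = (-0.402)(115.64/64).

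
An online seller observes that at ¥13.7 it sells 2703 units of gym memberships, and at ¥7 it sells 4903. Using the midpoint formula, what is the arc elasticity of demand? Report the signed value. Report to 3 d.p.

ΔQ = 4903 − 2703 = 2200; ΔP = 7 − 13.7 = -6.7.
Midpoints: P̄ = 10.35, Q̄ = 3803.0.
ε = (ΔQ/ΔP)(P̄/Q̄) = (2200/-6.7)(10.35/3803.0).

-0.894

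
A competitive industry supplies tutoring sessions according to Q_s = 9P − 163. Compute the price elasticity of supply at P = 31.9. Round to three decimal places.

2.313

At P = 31.9, Q_s = 124.10.
dQ_s/dP = 9.
ε_s = (dQ_s/dP)(P/Q_s) = (9)(31.9/124.10).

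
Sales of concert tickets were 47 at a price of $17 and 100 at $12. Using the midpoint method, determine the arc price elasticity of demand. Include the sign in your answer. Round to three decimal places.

ΔQ = 100 − 47 = 53; ΔP = 12 − 17 = -5.
Midpoints: P̄ = 14.50, Q̄ = 73.5.
ε = (ΔQ/ΔP)(P̄/Q̄) = (53/-5)(14.50/73.5).

-2.091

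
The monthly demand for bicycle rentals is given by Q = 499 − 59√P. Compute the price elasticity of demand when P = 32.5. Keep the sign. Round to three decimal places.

-1.034

At P = 32.5, Q = 162.648.
dQ/dP = −59/(2√P) = -5.175.
ε = (dQ/dP)(P/Q) = (-5.175)(32.5/162.648).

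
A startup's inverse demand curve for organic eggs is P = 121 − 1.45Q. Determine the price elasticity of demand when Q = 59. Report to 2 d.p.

-0.41

At Q = 59, P = 121 − 1.45(59) = 35.45.
dP/dQ = −1.45, so dQ/dP = 1/(−1.45) = -0.690.
ε = (dQ/dP)(P/Q) = (-0.690)(35.45/59).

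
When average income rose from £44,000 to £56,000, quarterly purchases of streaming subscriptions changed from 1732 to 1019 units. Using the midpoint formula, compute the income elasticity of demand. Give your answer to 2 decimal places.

ΔQ = -713, ΔI = 12000. Midpoints: Ī = 50,000, Q̄ = 1375.5.
ε_I = (ΔQ/ΔI)(Ī/Q̄) = (-713/12000)(50000/1375.5).

-2.16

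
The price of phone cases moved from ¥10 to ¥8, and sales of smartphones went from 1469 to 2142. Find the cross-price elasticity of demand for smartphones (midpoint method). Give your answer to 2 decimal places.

ΔQ_x = 2142 − 1469 = 673; ΔP_y = 8 − 10 = -2.
Midpoints: P̄_y = 9.00, Q̄_x = 1805.5.
ε_xy = (ΔQ_x/ΔP_y)(P̄_y/Q̄_x) = (673/-2)(9.00/1805.5).

-1.68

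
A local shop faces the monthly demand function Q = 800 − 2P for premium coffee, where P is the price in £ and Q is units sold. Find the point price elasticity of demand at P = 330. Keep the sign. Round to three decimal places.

At P = 330, Q = 140.
dQ/dP = −2.
ε = (dQ/dP)(P/Q) = (-2)(330/140).
|ε| > 1, so demand is elastic at this price.

-4.714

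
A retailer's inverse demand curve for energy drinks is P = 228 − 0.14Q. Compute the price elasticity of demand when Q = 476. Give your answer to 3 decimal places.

-2.421

At Q = 476, P = 228 − 0.14(476) = 161.36.
dP/dQ = −0.14, so dQ/dP = 1/(−0.14) = -7.143.
ε = (dQ/dP)(P/Q) = (-7.143)(161.36/476).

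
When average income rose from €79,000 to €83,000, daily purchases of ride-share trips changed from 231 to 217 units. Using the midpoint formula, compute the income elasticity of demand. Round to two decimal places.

-1.27

ΔQ = -14, ΔI = 4000. Midpoints: Ī = 81,000, Q̄ = 224.0.
ε_I = (ΔQ/ΔI)(Ī/Q̄) = (-14/4000)(81000/224.0).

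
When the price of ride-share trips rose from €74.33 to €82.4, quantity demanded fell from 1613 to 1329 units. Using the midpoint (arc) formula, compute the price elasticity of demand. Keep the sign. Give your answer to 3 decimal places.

ΔQ = 1329 − 1613 = -284; ΔP = 82.4 − 74.33 = 8.07.
Midpoints: P̄ = 78.37, Q̄ = 1471.0.
ε = (ΔQ/ΔP)(P̄/Q̄) = (-284/8.07)(78.37/1471.0).

-1.875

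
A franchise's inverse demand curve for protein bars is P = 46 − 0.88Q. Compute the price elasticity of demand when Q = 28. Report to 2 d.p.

-0.87

At Q = 28, P = 46 − 0.88(28) = 21.36.
dP/dQ = −0.88, so dQ/dP = 1/(−0.88) = -1.136.
ε = (dQ/dP)(P/Q) = (-1.136)(21.36/28).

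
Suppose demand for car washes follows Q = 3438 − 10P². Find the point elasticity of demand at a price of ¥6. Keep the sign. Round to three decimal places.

-0.234

At P = 6, Q = 3078.
dQ/dP = −20P = -120.
ε = (dQ/dP)(P/Q) = (-120)(6/3078).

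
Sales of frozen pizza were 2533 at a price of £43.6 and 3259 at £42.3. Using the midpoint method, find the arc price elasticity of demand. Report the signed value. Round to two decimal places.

-8.28

ΔQ = 3259 − 2533 = 726; ΔP = 42.3 − 43.6 = -1.3.
Midpoints: P̄ = 42.95, Q̄ = 2896.0.
ε = (ΔQ/ΔP)(P̄/Q̄) = (726/-1.3)(42.95/2896.0).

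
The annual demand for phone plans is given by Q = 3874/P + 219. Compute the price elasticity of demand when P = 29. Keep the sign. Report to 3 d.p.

At P = 29, Q = 352.586.
dQ/dP = −3874/P² = -4.606.
ε = (dQ/dP)(P/Q) = (-4.606)(29/352.586).

-0.379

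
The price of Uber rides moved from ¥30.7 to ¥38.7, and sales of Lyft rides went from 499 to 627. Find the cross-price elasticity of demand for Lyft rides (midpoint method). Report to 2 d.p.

ΔQ_x = 627 − 499 = 128; ΔP_y = 38.7 − 30.7 = 8.0.
Midpoints: P̄_y = 34.70, Q̄_x = 563.0.
ε_xy = (ΔQ_x/ΔP_y)(P̄_y/Q̄_x) = (128/8.0)(34.70/563.0).
ε_xy > 0, so the goods are substitutes.

0.99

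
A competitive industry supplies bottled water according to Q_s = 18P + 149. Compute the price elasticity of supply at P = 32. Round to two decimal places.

0.79

At P = 32, Q_s = 725.
dQ_s/dP = 18.
ε_s = (dQ_s/dP)(P/Q_s) = (18)(32/725).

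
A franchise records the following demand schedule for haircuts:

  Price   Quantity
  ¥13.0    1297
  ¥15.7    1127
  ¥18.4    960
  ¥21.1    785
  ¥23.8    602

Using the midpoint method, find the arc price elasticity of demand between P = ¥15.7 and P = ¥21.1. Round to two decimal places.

At P = 15.7, Q = 1127; at P = 21.1, Q = 785.
ΔQ = -342, ΔP = 5.4. Midpoints: P̄ = 18.40, Q̄ = 956.0.
ε = (ΔQ/ΔP)(P̄/Q̄) = (-342/5.4)(18.40/956.0).

-1.22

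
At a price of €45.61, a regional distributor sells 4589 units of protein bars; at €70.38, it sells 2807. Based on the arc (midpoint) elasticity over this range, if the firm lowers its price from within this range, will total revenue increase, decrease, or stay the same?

increase

Arc ε = (-1782/24.77)(57.99/3698.0) ≈ -1.128.
|ε| = 1.13 > 1, so demand is elastic. A price cut therefore raises total revenue.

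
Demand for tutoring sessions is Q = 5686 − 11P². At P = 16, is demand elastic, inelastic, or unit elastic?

Q = 2870, dQ/dP = -352.
ε = (dQ/dP)(P/Q) ≈ -1.962.
|ε| = 1.96 > 1.

elastic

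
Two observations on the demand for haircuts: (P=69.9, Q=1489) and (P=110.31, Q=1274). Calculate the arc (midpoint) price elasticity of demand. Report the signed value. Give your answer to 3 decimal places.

-0.347

ΔQ = 1274 − 1489 = -215; ΔP = 110.31 − 69.9 = 40.41.
Midpoints: P̄ = 90.11, Q̄ = 1381.5.
ε = (ΔQ/ΔP)(P̄/Q̄) = (-215/40.41)(90.11/1381.5).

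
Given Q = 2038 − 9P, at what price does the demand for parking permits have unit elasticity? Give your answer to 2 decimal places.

For linear demand Q = a − bP, ε = −bP/(a − bP). |ε| = 1 when bP = a − bP, i.e. P = a/(2b).
P = 2038/(2·9) = 2038/18 = 113.2222.

113.22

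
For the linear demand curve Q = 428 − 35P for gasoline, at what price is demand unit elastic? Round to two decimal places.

For linear demand Q = a − bP, ε = −bP/(a − bP). |ε| = 1 when bP = a − bP, i.e. P = a/(2b).
P = 428/(2·35) = 428/70 = 6.1143.

6.11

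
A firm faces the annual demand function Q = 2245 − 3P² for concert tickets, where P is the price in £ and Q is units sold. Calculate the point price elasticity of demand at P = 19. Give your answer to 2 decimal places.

At P = 19, Q = 1162.
dQ/dP = −6P = -114.
ε = (dQ/dP)(P/Q) = (-114)(19/1162).
|ε| > 1, so demand is elastic at this price.

-1.86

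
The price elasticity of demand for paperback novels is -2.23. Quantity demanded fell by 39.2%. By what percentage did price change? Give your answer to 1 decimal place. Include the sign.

%ΔP ≈ %ΔQ / ε = (-39.2%)/(-2.23) = 17.58%.

17.6%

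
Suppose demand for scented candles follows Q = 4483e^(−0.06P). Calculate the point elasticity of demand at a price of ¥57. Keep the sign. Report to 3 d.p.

-3.420

At P = 57, Q = 146.650.
dQ/dP = −0.06·4483e^(−0.06P) = −0.06Q = -8.799.
ε = (dQ/dP)(P/Q) = (-8.799)(57/146.650).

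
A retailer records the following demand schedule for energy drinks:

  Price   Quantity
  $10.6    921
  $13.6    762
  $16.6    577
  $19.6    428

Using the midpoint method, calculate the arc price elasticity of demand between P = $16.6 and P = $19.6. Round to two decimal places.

-1.79

At P = 16.6, Q = 577; at P = 19.6, Q = 428.
ΔQ = -149, ΔP = 3.0. Midpoints: P̄ = 18.10, Q̄ = 502.5.
ε = (ΔQ/ΔP)(P̄/Q̄) = (-149/3.0)(18.10/502.5).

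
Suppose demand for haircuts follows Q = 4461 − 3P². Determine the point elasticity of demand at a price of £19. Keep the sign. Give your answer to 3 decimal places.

At P = 19, Q = 3378.
dQ/dP = −6P = -114.
ε = (dQ/dP)(P/Q) = (-114)(19/3378).
|ε| < 1, so demand is inelastic at this price.

-0.641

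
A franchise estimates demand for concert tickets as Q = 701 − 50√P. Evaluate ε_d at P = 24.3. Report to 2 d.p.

At P = 24.3, Q = 454.525.
dQ/dP = −50/(2√P) = -5.072.
ε = (dQ/dP)(P/Q) = (-5.072)(24.3/454.525).

-0.27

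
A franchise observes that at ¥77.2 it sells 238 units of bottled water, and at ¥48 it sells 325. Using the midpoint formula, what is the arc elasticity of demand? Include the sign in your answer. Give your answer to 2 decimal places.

-0.66

ΔQ = 325 − 238 = 87; ΔP = 48 − 77.2 = -29.2.
Midpoints: P̄ = 62.60, Q̄ = 281.5.
ε = (ΔQ/ΔP)(P̄/Q̄) = (87/-29.2)(62.60/281.5).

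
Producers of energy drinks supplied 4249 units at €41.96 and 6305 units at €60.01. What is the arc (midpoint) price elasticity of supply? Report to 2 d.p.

1.10

ΔQ = 6305 − 4249 = 2056; ΔP = 60.01 − 41.96 = 18.05.
Midpoints: P̄ = 50.98, Q̄ = 5277.0.
ε_s = (ΔQ/ΔP)(P̄/Q̄) = (2056/18.05)(50.98/5277.0).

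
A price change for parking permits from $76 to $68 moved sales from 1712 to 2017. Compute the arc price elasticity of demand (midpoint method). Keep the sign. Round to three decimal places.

-1.472

ΔQ = 2017 − 1712 = 305; ΔP = 68 − 76 = -8.
Midpoints: P̄ = 72.00, Q̄ = 1864.5.
ε = (ΔQ/ΔP)(P̄/Q̄) = (305/-8)(72.00/1864.5).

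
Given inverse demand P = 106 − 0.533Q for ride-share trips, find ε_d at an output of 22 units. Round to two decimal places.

At Q = 22, P = 106 − 0.533(22) = 94.27.
dP/dQ = −0.533, so dQ/dP = 1/(−0.533) = -1.876.
ε = (dQ/dP)(P/Q) = (-1.876)(94.27/22).

-8.04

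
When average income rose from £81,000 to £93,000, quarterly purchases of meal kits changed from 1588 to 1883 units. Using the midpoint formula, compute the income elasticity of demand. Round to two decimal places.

1.23

ΔQ = 295, ΔI = 12000. Midpoints: Ī = 87,000, Q̄ = 1735.5.
ε_I = (ΔQ/ΔI)(Ī/Q̄) = (295/12000)(87000/1735.5).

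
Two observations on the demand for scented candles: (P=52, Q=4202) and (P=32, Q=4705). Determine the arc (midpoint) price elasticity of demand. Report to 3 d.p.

-0.237

ΔQ = 4705 − 4202 = 503; ΔP = 32 − 52 = -20.
Midpoints: P̄ = 42.00, Q̄ = 4453.5.
ε = (ΔQ/ΔP)(P̄/Q̄) = (503/-20)(42.00/4453.5).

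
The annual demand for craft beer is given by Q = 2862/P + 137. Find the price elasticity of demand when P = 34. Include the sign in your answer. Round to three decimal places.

-0.381

At P = 34, Q = 221.176.
dQ/dP = −2862/P² = -2.476.
ε = (dQ/dP)(P/Q) = (-2.476)(34/221.176).
|ε| < 1, so demand is inelastic at this price.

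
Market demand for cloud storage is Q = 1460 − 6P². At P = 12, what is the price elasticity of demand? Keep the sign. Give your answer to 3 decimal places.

At P = 12, Q = 596.
dQ/dP = −12P = -144.
ε = (dQ/dP)(P/Q) = (-144)(12/596).

-2.899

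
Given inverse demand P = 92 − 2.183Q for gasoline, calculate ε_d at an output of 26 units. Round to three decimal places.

At Q = 26, P = 92 − 2.183(26) = 35.24.
dP/dQ = −2.183, so dQ/dP = 1/(−2.183) = -0.458.
ε = (dQ/dP)(P/Q) = (-0.458)(35.24/26).

-0.621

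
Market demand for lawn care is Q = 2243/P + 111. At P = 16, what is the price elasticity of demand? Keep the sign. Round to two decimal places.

-0.56

At P = 16, Q = 251.188.
dQ/dP = −2243/P² = -8.762.
ε = (dQ/dP)(P/Q) = (-8.762)(16/251.188).
|ε| < 1, so demand is inelastic at this price.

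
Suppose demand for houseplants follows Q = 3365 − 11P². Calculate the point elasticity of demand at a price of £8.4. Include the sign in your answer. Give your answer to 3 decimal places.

At P = 8.4, Q = 2588.840.
dQ/dP = −22P = -184.800.
ε = (dQ/dP)(P/Q) = (-184.800)(8.4/2588.840).
|ε| < 1, so demand is inelastic at this price.

-0.600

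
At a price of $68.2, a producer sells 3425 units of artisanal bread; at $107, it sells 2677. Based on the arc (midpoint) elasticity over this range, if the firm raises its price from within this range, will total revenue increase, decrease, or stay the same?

Arc ε = (-748/38.8)(87.60/3051.0) ≈ -0.554.
|ε| = 0.55 < 1, so demand is inelastic. A price rise therefore raises total revenue.

increase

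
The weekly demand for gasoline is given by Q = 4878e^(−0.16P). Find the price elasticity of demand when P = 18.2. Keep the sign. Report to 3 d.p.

At P = 18.2, Q = 265.202.
dQ/dP = −0.16·4878e^(−0.16P) = −0.16Q = -42.432.
ε = (dQ/dP)(P/Q) = (-42.432)(18.2/265.202).
|ε| > 1, so demand is elastic at this price.

-2.912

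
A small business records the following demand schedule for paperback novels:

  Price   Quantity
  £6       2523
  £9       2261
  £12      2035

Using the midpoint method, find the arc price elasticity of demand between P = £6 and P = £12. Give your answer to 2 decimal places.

At P = 6, Q = 2523; at P = 12, Q = 2035.
ΔQ = -488, ΔP = 6. Midpoints: P̄ = 9.00, Q̄ = 2279.0.
ε = (ΔQ/ΔP)(P̄/Q̄) = (-488/6)(9.00/2279.0).

-0.32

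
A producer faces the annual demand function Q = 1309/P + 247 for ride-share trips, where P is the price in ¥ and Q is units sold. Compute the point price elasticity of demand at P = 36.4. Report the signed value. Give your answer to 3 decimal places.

At P = 36.4, Q = 282.962.
dQ/dP = −1309/P² = -0.988.
ε = (dQ/dP)(P/Q) = (-0.988)(36.4/282.962).

-0.127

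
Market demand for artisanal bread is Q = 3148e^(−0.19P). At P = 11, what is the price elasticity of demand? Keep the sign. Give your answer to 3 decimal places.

At P = 11, Q = 389.367.
dQ/dP = −0.19·3148e^(−0.19P) = −0.19Q = -73.980.
ε = (dQ/dP)(P/Q) = (-73.980)(11/389.367).

-2.090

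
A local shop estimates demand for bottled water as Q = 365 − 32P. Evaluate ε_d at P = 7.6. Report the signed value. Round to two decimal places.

At P = 7.6, Q = 121.800.
dQ/dP = −32.
ε = (dQ/dP)(P/Q) = (-32)(7.6/121.800).

-2.00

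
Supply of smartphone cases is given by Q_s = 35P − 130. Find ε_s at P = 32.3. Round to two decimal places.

At P = 32.3, Q_s = 1000.50.
dQ_s/dP = 35.
ε_s = (dQ_s/dP)(P/Q_s) = (35)(32.3/1000.50).

1.13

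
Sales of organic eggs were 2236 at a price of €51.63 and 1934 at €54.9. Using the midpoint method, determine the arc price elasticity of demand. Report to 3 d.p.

-2.359

ΔQ = 1934 − 2236 = -302; ΔP = 54.9 − 51.63 = 3.27.
Midpoints: P̄ = 53.27, Q̄ = 2085.0.
ε = (ΔQ/ΔP)(P̄/Q̄) = (-302/3.27)(53.27/2085.0).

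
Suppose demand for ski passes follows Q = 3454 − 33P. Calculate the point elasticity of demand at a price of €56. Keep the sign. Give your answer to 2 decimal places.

-1.15

At P = 56, Q = 1606.
dQ/dP = −33.
ε = (dQ/dP)(P/Q) = (-33)(56/1606).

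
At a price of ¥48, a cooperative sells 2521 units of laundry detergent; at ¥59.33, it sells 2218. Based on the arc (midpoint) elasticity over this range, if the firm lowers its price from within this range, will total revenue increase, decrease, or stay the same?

decrease

Arc ε = (-303/11.33)(53.66/2369.5) ≈ -0.606.
|ε| = 0.61 < 1, so demand is inelastic. A price cut therefore reduces total revenue.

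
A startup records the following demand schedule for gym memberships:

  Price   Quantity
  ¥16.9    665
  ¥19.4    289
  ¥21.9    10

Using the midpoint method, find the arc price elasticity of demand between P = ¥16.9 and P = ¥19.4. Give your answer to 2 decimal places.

-5.72

At P = 16.9, Q = 665; at P = 19.4, Q = 289.
ΔQ = -376, ΔP = 2.5. Midpoints: P̄ = 18.15, Q̄ = 477.0.
ε = (ΔQ/ΔP)(P̄/Q̄) = (-376/2.5)(18.15/477.0).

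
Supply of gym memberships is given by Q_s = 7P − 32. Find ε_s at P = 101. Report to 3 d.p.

1.047

At P = 101, Q_s = 675.
dQ_s/dP = 7.
ε_s = (dQ_s/dP)(P/Q_s) = (7)(101/675).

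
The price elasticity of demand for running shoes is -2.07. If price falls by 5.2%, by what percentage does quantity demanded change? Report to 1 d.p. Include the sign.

%ΔQ ≈ ε × %ΔP = (-2.07)(-5.2%) = 10.76%.

10.8%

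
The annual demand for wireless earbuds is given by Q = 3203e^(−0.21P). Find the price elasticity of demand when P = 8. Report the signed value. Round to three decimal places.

-1.680

At P = 8, Q = 596.956.
dQ/dP = −0.21·3203e^(−0.21P) = −0.21Q = -125.361.
ε = (dQ/dP)(P/Q) = (-125.361)(8/596.956).
|ε| > 1, so demand is elastic at this price.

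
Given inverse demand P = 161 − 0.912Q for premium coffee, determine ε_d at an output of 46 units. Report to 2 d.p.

-2.84

At Q = 46, P = 161 − 0.912(46) = 119.05.
dP/dQ = −0.912, so dQ/dP = 1/(−0.912) = -1.096.
ε = (dQ/dP)(P/Q) = (-1.096)(119.05/46).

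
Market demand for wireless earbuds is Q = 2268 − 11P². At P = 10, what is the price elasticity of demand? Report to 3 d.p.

-1.884

At P = 10, Q = 1168.
dQ/dP = −22P = -220.
ε = (dQ/dP)(P/Q) = (-220)(10/1168).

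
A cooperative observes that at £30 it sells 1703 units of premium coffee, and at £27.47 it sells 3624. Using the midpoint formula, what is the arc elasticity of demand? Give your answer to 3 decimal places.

-8.192

ΔQ = 3624 − 1703 = 1921; ΔP = 27.47 − 30 = -2.53.
Midpoints: P̄ = 28.73, Q̄ = 2663.5.
ε = (ΔQ/ΔP)(P̄/Q̄) = (1921/-2.53)(28.73/2663.5).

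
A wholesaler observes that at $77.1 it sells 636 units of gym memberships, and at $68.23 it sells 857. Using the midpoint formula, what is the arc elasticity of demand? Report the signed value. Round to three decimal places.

-2.425

ΔQ = 857 − 636 = 221; ΔP = 68.23 − 77.1 = -8.87.
Midpoints: P̄ = 72.66, Q̄ = 746.5.
ε = (ΔQ/ΔP)(P̄/Q̄) = (221/-8.87)(72.66/746.5).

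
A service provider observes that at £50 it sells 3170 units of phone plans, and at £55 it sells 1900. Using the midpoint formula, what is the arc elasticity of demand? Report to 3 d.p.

-5.260

ΔQ = 1900 − 3170 = -1270; ΔP = 55 − 50 = 5.
Midpoints: P̄ = 52.50, Q̄ = 2535.0.
ε = (ΔQ/ΔP)(P̄/Q̄) = (-1270/5)(52.50/2535.0).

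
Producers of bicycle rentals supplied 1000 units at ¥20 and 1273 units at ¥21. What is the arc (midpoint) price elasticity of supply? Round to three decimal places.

4.924

ΔQ = 1273 − 1000 = 273; ΔP = 21 − 20 = 1.
Midpoints: P̄ = 20.50, Q̄ = 1136.5.
ε_s = (ΔQ/ΔP)(P̄/Q̄) = (273/1)(20.50/1136.5).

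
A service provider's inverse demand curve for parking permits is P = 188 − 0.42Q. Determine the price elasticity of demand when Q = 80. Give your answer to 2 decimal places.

At Q = 80, P = 188 − 0.42(80) = 154.40.
dP/dQ = −0.42, so dQ/dP = 1/(−0.42) = -2.381.
ε = (dQ/dP)(P/Q) = (-2.381)(154.40/80).

-4.60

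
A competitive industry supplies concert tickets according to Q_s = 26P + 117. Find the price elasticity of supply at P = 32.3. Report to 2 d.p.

0.88

At P = 32.3, Q_s = 956.80.
dQ_s/dP = 26.
ε_s = (dQ_s/dP)(P/Q_s) = (26)(32.3/956.80).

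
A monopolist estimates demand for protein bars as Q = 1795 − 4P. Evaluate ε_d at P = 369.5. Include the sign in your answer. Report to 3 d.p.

At P = 369.5, Q = 317.
dQ/dP = −4.
ε = (dQ/dP)(P/Q) = (-4)(369.5/317).
|ε| > 1, so demand is elastic at this price.

-4.662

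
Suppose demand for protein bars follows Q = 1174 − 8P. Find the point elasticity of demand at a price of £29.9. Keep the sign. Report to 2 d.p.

At P = 29.9, Q = 934.800.
dQ/dP = −8.
ε = (dQ/dP)(P/Q) = (-8)(29.9/934.800).

-0.26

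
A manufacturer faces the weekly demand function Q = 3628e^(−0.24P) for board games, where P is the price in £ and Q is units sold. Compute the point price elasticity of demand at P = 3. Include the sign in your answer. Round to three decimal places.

At P = 3, Q = 1765.937.
dQ/dP = −0.24·3628e^(−0.24P) = −0.24Q = -423.825.
ε = (dQ/dP)(P/Q) = (-423.825)(3/1765.937).

-0.720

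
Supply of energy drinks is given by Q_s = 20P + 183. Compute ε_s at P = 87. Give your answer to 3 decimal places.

0.905

At P = 87, Q_s = 1923.
dQ_s/dP = 20.
ε_s = (dQ_s/dP)(P/Q_s) = (20)(87/1923).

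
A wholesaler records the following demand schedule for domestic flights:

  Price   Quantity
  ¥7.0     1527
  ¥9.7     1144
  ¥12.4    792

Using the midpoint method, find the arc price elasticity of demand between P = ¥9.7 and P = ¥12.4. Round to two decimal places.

-1.49

At P = 9.7, Q = 1144; at P = 12.4, Q = 792.
ΔQ = -352, ΔP = 2.7. Midpoints: P̄ = 11.05, Q̄ = 968.0.
ε = (ΔQ/ΔP)(P̄/Q̄) = (-352/2.7)(11.05/968.0).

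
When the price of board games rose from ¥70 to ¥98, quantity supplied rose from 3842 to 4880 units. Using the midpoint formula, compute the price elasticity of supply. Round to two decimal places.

ΔQ = 4880 − 3842 = 1038; ΔP = 98 − 70 = 28.
Midpoints: P̄ = 84.00, Q̄ = 4361.0.
ε_s = (ΔQ/ΔP)(P̄/Q̄) = (1038/28)(84.00/4361.0).

0.71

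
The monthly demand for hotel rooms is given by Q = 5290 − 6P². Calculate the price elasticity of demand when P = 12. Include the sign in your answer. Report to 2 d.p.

At P = 12, Q = 4426.
dQ/dP = −12P = -144.
ε = (dQ/dP)(P/Q) = (-144)(12/4426).

-0.39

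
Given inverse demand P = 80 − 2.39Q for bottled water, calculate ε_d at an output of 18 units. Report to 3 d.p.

At Q = 18, P = 80 − 2.39(18) = 36.98.
dP/dQ = −2.39, so dQ/dP = 1/(−2.39) = -0.418.
ε = (dQ/dP)(P/Q) = (-0.418)(36.98/18).

-0.860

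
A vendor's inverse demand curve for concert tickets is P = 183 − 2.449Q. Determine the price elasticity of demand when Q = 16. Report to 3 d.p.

-3.670

At Q = 16, P = 183 − 2.449(16) = 143.82.
dP/dQ = −2.449, so dQ/dP = 1/(−2.449) = -0.408.
ε = (dQ/dP)(P/Q) = (-0.408)(143.82/16).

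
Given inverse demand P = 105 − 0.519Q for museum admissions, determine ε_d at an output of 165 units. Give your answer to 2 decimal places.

-0.23

At Q = 165, P = 105 − 0.519(165) = 19.36.
dP/dQ = −0.519, so dQ/dP = 1/(−0.519) = -1.927.
ε = (dQ/dP)(P/Q) = (-1.927)(19.36/165).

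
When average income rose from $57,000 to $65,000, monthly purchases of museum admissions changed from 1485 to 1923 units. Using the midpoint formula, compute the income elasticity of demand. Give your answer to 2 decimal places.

1.96

ΔQ = 438, ΔI = 8000. Midpoints: Ī = 61,000, Q̄ = 1704.0.
ε_I = (ΔQ/ΔI)(Ī/Q̄) = (438/8000)(61000/1704.0).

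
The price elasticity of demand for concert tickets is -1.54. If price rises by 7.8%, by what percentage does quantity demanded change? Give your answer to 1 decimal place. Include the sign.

-12.0%

%ΔQ ≈ ε × %ΔP = (-1.54)(7.8%) = -12.01%.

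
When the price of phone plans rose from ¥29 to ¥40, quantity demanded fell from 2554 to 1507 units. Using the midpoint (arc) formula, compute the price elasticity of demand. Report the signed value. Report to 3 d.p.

-1.617

ΔQ = 1507 − 2554 = -1047; ΔP = 40 − 29 = 11.
Midpoints: P̄ = 34.50, Q̄ = 2030.5.
ε = (ΔQ/ΔP)(P̄/Q̄) = (-1047/11)(34.50/2030.5).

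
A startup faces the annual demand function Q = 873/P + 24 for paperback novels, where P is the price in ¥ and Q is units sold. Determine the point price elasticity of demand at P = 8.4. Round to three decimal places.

-0.812

At P = 8.4, Q = 127.929.
dQ/dP = −873/P² = -12.372.
ε = (dQ/dP)(P/Q) = (-12.372)(8.4/127.929).
|ε| < 1, so demand is inelastic at this price.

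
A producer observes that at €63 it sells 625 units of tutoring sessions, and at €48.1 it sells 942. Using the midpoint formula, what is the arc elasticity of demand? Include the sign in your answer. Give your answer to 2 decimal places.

ΔQ = 942 − 625 = 317; ΔP = 48.1 − 63 = -14.9.
Midpoints: P̄ = 55.55, Q̄ = 783.5.
ε = (ΔQ/ΔP)(P̄/Q̄) = (317/-14.9)(55.55/783.5).

-1.51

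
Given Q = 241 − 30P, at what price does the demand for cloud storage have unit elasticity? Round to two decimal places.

For linear demand Q = a − bP, ε = −bP/(a − bP). |ε| = 1 when bP = a − bP, i.e. P = a/(2b).
P = 241/(2·30) = 241/60 = 4.0167.

4.02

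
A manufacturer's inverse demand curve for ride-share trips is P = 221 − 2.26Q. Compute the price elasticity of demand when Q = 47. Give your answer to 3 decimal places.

At Q = 47, P = 221 − 2.26(47) = 114.78.
dP/dQ = −2.26, so dQ/dP = 1/(−2.26) = -0.442.
ε = (dQ/dP)(P/Q) = (-0.442)(114.78/47).

-1.081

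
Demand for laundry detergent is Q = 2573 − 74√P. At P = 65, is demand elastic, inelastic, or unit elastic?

Q = 1976.393, dQ/dP = -4.589.
ε = (dQ/dP)(P/Q) ≈ -0.151.
|ε| = 0.15 < 1.

inelastic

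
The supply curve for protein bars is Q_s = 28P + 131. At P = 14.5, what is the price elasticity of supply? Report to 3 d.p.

At P = 14.5, Q_s = 537.
dQ_s/dP = 28.
ε_s = (dQ_s/dP)(P/Q_s) = (28)(14.5/537).

0.756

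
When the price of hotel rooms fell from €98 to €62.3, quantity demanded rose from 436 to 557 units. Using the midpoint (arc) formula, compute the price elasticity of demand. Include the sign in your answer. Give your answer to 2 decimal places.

ΔQ = 557 − 436 = 121; ΔP = 62.3 − 98 = -35.7.
Midpoints: P̄ = 80.15, Q̄ = 496.5.
ε = (ΔQ/ΔP)(P̄/Q̄) = (121/-35.7)(80.15/496.5).

-0.55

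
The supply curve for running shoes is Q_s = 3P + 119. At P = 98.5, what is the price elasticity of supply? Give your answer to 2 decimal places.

0.71

At P = 98.5, Q_s = 414.50.
dQ_s/dP = 3.
ε_s = (dQ_s/dP)(P/Q_s) = (3)(98.5/414.50).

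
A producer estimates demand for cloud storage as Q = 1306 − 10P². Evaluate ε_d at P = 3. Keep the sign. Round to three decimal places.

-0.148

At P = 3, Q = 1216.
dQ/dP = −20P = -60.
ε = (dQ/dP)(P/Q) = (-60)(3/1216).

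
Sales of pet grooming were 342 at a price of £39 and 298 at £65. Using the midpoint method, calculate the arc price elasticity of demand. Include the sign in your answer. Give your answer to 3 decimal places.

-0.275

ΔQ = 298 − 342 = -44; ΔP = 65 − 39 = 26.
Midpoints: P̄ = 52.00, Q̄ = 320.0.
ε = (ΔQ/ΔP)(P̄/Q̄) = (-44/26)(52.00/320.0).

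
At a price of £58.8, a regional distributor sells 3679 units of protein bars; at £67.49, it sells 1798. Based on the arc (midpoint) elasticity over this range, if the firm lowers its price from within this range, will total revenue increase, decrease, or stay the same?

increase

Arc ε = (-1881/8.69)(63.14/2738.5) ≈ -4.991.
|ε| = 4.99 > 1, so demand is elastic. A price cut therefore raises total revenue.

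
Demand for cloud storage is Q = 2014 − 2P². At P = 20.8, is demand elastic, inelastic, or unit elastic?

Q = 1148.720, dQ/dP = -83.200.
ε = (dQ/dP)(P/Q) ≈ -1.507.
|ε| = 1.51 > 1.

elastic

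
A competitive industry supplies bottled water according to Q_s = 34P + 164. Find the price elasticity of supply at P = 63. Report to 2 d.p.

At P = 63, Q_s = 2306.
dQ_s/dP = 34.
ε_s = (dQ_s/dP)(P/Q_s) = (34)(63/2306).

0.93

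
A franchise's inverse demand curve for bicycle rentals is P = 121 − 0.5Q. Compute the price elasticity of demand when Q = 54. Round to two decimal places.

-3.48

At Q = 54, P = 121 − 0.5(54) = 94.00.
dP/dQ = −0.5, so dQ/dP = 1/(−0.5) = -2.000.
ε = (dQ/dP)(P/Q) = (-2.000)(94.00/54).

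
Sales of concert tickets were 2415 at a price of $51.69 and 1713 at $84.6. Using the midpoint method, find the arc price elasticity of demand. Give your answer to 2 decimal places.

-0.70

ΔQ = 1713 − 2415 = -702; ΔP = 84.6 − 51.69 = 32.91.
Midpoints: P̄ = 68.14, Q̄ = 2064.0.
ε = (ΔQ/ΔP)(P̄/Q̄) = (-702/32.91)(68.14/2064.0).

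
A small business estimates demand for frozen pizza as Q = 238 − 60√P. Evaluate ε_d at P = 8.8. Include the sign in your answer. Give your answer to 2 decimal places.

-1.48

At P = 8.8, Q = 60.011.
dQ/dP = −60/(2√P) = -10.113.
ε = (dQ/dP)(P/Q) = (-10.113)(8.8/60.011).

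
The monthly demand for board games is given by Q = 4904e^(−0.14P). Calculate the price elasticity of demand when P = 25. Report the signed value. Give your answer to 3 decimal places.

-3.500

At P = 25, Q = 148.088.
dQ/dP = −0.14·4904e^(−0.14P) = −0.14Q = -20.732.
ε = (dQ/dP)(P/Q) = (-20.732)(25/148.088).
|ε| > 1, so demand is elastic at this price.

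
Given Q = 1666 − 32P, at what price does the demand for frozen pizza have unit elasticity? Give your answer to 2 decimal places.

For linear demand Q = a − bP, ε = −bP/(a − bP). |ε| = 1 when bP = a − bP, i.e. P = a/(2b).
P = 1666/(2·32) = 1666/64 = 26.0312.

26.03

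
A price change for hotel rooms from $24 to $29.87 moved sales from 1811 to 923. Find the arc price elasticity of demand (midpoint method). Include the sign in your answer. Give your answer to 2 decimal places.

ΔQ = 923 − 1811 = -888; ΔP = 29.87 − 24 = 5.87.
Midpoints: P̄ = 26.94, Q̄ = 1367.0.
ε = (ΔQ/ΔP)(P̄/Q̄) = (-888/5.87)(26.94/1367.0).

-2.98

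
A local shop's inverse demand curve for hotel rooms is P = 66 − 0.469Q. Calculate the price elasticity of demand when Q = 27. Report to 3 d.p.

-4.212

At Q = 27, P = 66 − 0.469(27) = 53.34.
dP/dQ = −0.469, so dQ/dP = 1/(−0.469) = -2.132.
ε = (dQ/dP)(P/Q) = (-2.132)(53.34/27).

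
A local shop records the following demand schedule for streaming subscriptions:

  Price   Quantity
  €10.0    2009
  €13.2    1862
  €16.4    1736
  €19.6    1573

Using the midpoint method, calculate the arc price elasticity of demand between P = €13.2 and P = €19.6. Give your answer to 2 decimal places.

-0.43

At P = 13.2, Q = 1862; at P = 19.6, Q = 1573.
ΔQ = -289, ΔP = 6.4. Midpoints: P̄ = 16.40, Q̄ = 1717.5.
ε = (ΔQ/ΔP)(P̄/Q̄) = (-289/6.4)(16.40/1717.5).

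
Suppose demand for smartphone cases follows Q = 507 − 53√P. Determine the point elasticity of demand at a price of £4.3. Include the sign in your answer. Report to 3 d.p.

-0.138

At P = 4.3, Q = 397.097.
dQ/dP = −53/(2√P) = -12.779.
ε = (dQ/dP)(P/Q) = (-12.779)(4.3/397.097).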